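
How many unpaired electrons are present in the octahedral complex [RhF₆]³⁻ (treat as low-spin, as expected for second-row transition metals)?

Each F⁻ contributes -1; 6 × (-1) = -6. With overall charge -3, Rh is in the +3 oxidation state.
Rh³⁺: group 9, so d-count = 9 − 3 = 6.
Configuration: t₂g⁶ eg⁰, giving 0 unpaired electrons.

0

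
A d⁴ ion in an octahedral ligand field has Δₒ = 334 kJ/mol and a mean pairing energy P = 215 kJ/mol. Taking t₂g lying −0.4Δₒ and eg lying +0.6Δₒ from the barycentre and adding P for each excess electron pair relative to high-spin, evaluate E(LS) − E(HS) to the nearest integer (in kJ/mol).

-119

High-spin: t₂g³ eg¹, CFSE = -0.6Δₒ = -200 kJ/mol.
Low-spin t₂g⁴ eg⁰ gives -1.6Δₒ = -534 kJ/mol, but forming 1 extra pair costs 1P = 215 kJ/mol, so E(LS) = -534 + 215 = -319 kJ/mol.
E(LS) − E(HS) = -319 − (-200) = -119 kJ/mol.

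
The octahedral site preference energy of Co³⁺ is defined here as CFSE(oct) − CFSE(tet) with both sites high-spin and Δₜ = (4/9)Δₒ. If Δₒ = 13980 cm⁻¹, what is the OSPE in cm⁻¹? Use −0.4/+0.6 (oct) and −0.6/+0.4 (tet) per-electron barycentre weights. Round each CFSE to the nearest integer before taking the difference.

Co is in group 9, so Co³⁺ is d⁶ (9 − 3 = 6).
Octahedral (high-spin): t2g^4 e_g^2, CFSE = 4(−0.4) + 2(+0.6) = -0.4Δₒ = -0.4 × 13980 = -5592 cm⁻¹.
Tetrahedral e^3 t2^3 gives -0.6Δₜ = -0.6 × (4/9) × 13980 = -3728 cm⁻¹.
OSPE = -5592 − (-3728) = -1864 cm⁻¹.

-1864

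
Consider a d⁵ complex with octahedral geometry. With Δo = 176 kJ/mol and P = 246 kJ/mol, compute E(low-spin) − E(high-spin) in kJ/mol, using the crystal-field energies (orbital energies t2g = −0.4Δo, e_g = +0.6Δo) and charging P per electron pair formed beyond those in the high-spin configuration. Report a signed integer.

140

In the high-spin limit (t2g^3 e_g^2) the orbital term is 0.0Δo = 0 kJ/mol, with no excess pairing.
Low-spin t2g^5 e_g^0 gives -2.0Δo = -352 kJ/mol, but forming 2 extra pairs costs 2P = 492 kJ/mol, so E(LS) = -352 + 492 = 140 kJ/mol.
Thus E(LS) − E(HS) = 140 kJ/mol.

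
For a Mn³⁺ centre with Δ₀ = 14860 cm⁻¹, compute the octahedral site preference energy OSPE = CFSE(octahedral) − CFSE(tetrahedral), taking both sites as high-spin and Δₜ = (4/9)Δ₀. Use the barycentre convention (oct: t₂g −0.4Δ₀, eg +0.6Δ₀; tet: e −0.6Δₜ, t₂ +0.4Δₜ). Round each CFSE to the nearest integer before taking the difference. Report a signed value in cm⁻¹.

-6274

Mn is in group 7, so Mn³⁺ is d⁴ (7 − 3 = 4).
Octahedral high-spin t2g^3 e_g^1: CFSE = -0.6 × 14860 = -8916 cm⁻¹.
In a tetrahedral site the filling is e^2 t2^2: CFSE(tet) = -0.4Δₜ = -0.4 × (4/9)(14860) = -2642 cm⁻¹.
Subtracting, OSPE = -8916 − (-2642) = -6274 cm⁻¹.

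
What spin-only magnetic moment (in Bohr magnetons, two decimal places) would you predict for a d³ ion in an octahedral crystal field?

Configuration: t₂g³ eg⁰ → 3 unpaired electrons.
μ(spin-only) = √[3(3+2)] = √15 ≈ 3.87 Bohr magnetons.

3.87 Bohr magnetons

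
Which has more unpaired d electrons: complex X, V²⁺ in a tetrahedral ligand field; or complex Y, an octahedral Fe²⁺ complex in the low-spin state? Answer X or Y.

X: Group 5 minus oxidation state +2 gives a d³ configuration for V²⁺; Tetrahedral splitting is small, so the complex is high-spin; e² t₂¹ → 3 unpaired.
Y: Group 8 minus oxidation state +2 gives a d⁶ configuration for Fe²⁺; t2g^6 e_g^0 → 0 unpaired.
So X has more unpaired electrons.

X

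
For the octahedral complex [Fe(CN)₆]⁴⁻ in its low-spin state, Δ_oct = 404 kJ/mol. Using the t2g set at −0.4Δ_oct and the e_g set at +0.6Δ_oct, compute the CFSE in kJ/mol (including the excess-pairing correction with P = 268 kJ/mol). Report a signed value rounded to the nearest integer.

-434

Each CN⁻ contributes -1; 6 × (-1) = -6. With overall charge -4, Fe is in the +2 oxidation state.
Group 8 minus oxidation state +2 gives a d⁶ configuration for Fe²⁺.
The d⁶ electrons fill as t2g^6 e_g^0.
The orbital stabilization is -2.4Δ_oct = -2.4 × 404 = -970 kJ/mol.
Pairing penalty: 3 pairs vs 1 in the high-spin reference → 2 extra × P = 536 kJ/mol.
Net CFSE = -970 + 536 = -434 kJ/mol.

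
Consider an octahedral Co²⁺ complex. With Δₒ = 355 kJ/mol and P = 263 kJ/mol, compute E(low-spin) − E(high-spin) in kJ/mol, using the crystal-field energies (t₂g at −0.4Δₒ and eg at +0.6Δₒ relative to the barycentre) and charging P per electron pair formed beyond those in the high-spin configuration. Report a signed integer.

-92

Group 9 minus oxidation state +2 gives a d⁷ configuration for Co²⁺.
High-spin: t₂g⁵ eg², CFSE = -0.8Δₒ = -284 kJ/mol.
Low-spin: t₂g⁶ eg¹, orbital CFSE = -1.8Δₒ = -639 kJ/mol; plus 1 excess pair × P = +263 kJ/mol; total -376 kJ/mol.
The difference is -376 − (-284) = -92 kJ/mol, so low-spin lies lower.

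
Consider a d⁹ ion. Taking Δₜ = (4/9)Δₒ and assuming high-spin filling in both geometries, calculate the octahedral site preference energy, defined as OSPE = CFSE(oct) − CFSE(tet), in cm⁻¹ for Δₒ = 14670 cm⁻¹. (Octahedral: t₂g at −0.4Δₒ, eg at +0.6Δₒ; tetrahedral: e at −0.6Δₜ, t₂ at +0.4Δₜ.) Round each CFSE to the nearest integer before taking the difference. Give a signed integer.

-6194

Octahedral (high-spin): t2g^6 e_g^3, CFSE = 6(−0.4) + 3(+0.6) = -0.6Δₒ = -0.6 × 14670 = -8802 cm⁻¹.
Tetrahedral: e^4 t2^5, CFSE = 4(−0.6) + 5(+0.4) = -0.4Δₜ = -0.4 × (4/9) × 14670 = -2608 cm⁻¹.
OSPE = CFSE(oct) − CFSE(tet) = -8802 − (-2608) = -6194 cm⁻¹.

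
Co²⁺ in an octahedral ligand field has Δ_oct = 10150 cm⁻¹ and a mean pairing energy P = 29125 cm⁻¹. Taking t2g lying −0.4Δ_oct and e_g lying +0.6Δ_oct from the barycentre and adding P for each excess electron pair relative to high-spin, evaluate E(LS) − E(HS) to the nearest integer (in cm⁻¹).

Co sits in group 9; removing 2 electrons leaves Co²⁺ with 9 − 2 = 7 d electrons.
In the high-spin limit (t2g^5 e_g^2) the orbital term is -0.8Δ_oct = -8120 cm⁻¹, with no excess pairing.
Low-spin: t2g^6 e_g^1, orbital CFSE = -1.8Δ_oct = -18270 cm⁻¹; plus 1 excess pair × P = +29125 cm⁻¹; total 10855 cm⁻¹.
Thus E(LS) − E(HS) = 18975 cm⁻¹.

18975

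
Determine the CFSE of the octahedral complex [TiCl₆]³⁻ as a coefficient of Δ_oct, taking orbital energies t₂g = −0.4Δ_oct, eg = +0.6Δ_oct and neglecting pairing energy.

-0.4 Δ_oct

Each Cl⁻ contributes -1; 6 × (-1) = -6. With overall charge -3, Ti is in the +3 oxidation state.
Group 4 minus oxidation state +3 gives a d¹ configuration for Ti³⁺.
Configuration: t₂g¹ eg⁰.
CFSE = 1(-0.4Δ_oct) + 0(0.6Δ_oct) = -0.4Δ_oct + 0.0Δ_oct = -0.4Δ_oct.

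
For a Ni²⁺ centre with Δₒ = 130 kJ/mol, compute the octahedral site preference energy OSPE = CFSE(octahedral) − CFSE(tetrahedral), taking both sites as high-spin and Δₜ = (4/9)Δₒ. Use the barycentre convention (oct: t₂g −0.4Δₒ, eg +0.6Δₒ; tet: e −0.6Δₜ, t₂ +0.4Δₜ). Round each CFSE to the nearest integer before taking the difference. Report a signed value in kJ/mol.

-110

Ni is in group 10, so Ni²⁺ is d⁸ (10 − 2 = 8).
Octahedral high-spin t2g^6 e_g^2: CFSE = -1.2 × 130 = -156 kJ/mol.
Tetrahedral: e^4 t2^4, CFSE = 4(−0.6) + 4(+0.4) = -0.8Δₜ = -0.8 × (4/9) × 130 = -46 kJ/mol.
OSPE = -156 − (-46) = -110 kJ/mol.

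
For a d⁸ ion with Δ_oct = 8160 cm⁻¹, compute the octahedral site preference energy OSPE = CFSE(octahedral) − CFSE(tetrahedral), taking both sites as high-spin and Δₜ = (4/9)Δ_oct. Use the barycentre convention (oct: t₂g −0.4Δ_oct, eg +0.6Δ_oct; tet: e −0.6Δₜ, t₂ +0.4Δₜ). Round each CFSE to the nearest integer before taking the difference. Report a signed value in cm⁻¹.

-6891

Octahedral high-spin t2g^6 e_g^2: CFSE = -1.2 × 8160 = -9792 cm⁻¹.
Tetrahedral e^4 t2^4 gives -0.8Δₜ = -0.8 × (4/9) × 8160 = -2901 cm⁻¹.
OSPE = -9792 − (-2901) = -6891 cm⁻¹.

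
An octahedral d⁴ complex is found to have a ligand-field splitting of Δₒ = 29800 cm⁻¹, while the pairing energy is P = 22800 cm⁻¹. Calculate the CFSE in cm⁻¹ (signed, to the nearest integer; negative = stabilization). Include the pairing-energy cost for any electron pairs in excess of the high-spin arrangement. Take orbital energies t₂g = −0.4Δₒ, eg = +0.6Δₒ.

Here Δₒ > P (29800 > 22800), so the low-spin state is favoured.
That gives t₂g⁴ eg⁰.
Orbital CFSE = -1.6Δₒ = -1.6 × 29800 = -47680 cm⁻¹.
Excess pairs vs high-spin: 1 − 0 = 1; pairing cost = +22800 cm⁻¹.
Net CFSE = -47680 + 22800 = -24880 cm⁻¹.

-24880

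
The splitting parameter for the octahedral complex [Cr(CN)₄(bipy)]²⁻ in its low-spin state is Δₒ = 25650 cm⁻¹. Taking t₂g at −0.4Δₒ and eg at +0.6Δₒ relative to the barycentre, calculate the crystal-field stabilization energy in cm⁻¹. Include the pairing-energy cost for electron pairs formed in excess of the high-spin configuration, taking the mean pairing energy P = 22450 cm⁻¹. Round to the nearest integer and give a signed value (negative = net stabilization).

-18590

Ligand charges: 4×(-1) from CN⁻ and 1×(+0) from bipy sum to -4; with overall charge -2, Cr is +2.
Group 6 minus oxidation state +2 gives a d⁴ configuration for Cr²⁺.
The d⁴ electrons fill as t₂g⁴ eg⁰.
CFSE(orbital) = 4×(-0.4Δₒ) + 0×(0.6Δₒ) = -1.6Δₒ; with Δₒ = 25650 cm⁻¹ that is -41040 cm⁻¹.
High-spin d⁴ would be t₂g³ eg¹ with 0 pairs; low-spin has 1, so 1 excess pair costs +1P = +22450 cm⁻¹.
Combining: -41040 + 22450 = -18590 cm⁻¹.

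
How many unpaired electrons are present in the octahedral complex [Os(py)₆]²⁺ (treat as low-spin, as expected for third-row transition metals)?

0

py is neutral, so the +2 overall charge sits on Os: oxidation state +2.
Os²⁺: group 8, so d-count = 8 − 2 = 6.
Configuration: t₂g⁶ eg⁰, giving 0 unpaired electrons.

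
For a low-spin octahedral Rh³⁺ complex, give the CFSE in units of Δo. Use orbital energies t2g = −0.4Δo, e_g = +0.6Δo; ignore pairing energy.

-2.4 Δo

Group 9 minus oxidation state +3 gives a d⁶ configuration for Rh³⁺.
Configuration: t2g^6 e_g^0.
CFSE = 6(-0.4Δo) + 0(0.6Δo) = -2.4Δo + 0.0Δo = -2.4Δo.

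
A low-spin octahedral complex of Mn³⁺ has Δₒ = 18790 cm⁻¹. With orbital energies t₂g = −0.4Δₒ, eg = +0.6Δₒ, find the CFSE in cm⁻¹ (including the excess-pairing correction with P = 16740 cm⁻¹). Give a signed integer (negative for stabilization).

Group 7 minus oxidation state +3 gives a d⁴ configuration for Mn³⁺.
Configuration: t₂g⁴ eg⁰.
CFSE(orbital) = 4×(-0.4Δₒ) + 0×(0.6Δₒ) = -1.6Δₒ; with Δₒ = 18790 cm⁻¹ that is -30064 cm⁻¹.
Pairing penalty: 1 pair vs 0 in the high-spin reference → 1 extra × P = 16740 cm⁻¹.
Net CFSE = -30064 + 16740 = -13324 cm⁻¹.

-13324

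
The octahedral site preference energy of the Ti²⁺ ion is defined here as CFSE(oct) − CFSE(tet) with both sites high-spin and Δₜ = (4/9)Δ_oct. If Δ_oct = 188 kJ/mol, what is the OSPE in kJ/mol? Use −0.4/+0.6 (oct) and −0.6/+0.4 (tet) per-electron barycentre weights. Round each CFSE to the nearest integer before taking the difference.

Group 4 minus oxidation state +2 gives a d² configuration for Ti²⁺.
In an octahedral site d² (HS) is t₂g² eg⁰, giving CFSE(oct) = -0.8Δ_oct = -150 kJ/mol.
Tetrahedral: e² t₂⁰, CFSE = 2(−0.6) + 0(+0.4) = -1.2Δₜ = -1.2 × (4/9) × 188 = -100 kJ/mol.
OSPE = CFSE(oct) − CFSE(tet) = -150 − (-100) = -50 kJ/mol.

-50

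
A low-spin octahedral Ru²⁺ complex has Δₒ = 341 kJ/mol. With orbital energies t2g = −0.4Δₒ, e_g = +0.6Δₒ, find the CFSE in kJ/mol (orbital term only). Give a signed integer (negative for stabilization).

Ru²⁺: group 8, so d-count = 8 − 2 = 6.
Electron filling gives t2g^6 e_g^0.
CFSE(orbital) = 6×(-0.4Δₒ) + 0×(0.6Δₒ) = -2.4Δₒ; with Δₒ = 341 kJ/mol that is -818 kJ/mol.

-818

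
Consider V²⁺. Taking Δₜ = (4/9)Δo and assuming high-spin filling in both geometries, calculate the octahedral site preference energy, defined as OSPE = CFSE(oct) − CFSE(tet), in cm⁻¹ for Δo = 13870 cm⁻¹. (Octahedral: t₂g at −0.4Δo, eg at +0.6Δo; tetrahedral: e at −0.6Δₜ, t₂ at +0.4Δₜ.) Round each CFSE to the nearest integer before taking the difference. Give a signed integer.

V²⁺: group 5, so d-count = 5 − 2 = 3.
Octahedral high-spin t₂g³ eg⁰: CFSE = -1.2 × 13870 = -16644 cm⁻¹.
Tetrahedral: e² t₂¹, CFSE = 2(−0.6) + 1(+0.4) = -0.8Δₜ = -0.8 × (4/9) × 13870 = -4932 cm⁻¹.
OSPE = CFSE(oct) − CFSE(tet) = -16644 − (-4932) = -11712 cm⁻¹.

-11712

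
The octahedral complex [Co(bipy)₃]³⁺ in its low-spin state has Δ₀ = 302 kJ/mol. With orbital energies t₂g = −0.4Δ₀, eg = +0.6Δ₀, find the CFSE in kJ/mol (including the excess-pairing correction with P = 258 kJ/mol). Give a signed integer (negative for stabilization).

-209

bipy is neutral, so the +3 overall charge sits on Co: oxidation state +3.
Co sits in group 9; removing 3 electrons leaves Co³⁺ with 9 − 3 = 6 d electrons.
Configuration: t₂g⁶ eg⁰.
Orbital CFSE = 6(-0.4) + 0(0.6) = -2.4Δ₀ = -2.4 × 302 = -725 kJ/mol.
High-spin d⁶ would be t₂g⁴ eg² with 1 pair; low-spin has 3, so 2 excess pairs cost +2P = +516 kJ/mol.
Overall CFSE = -725 + 516 = -209 kJ/mol.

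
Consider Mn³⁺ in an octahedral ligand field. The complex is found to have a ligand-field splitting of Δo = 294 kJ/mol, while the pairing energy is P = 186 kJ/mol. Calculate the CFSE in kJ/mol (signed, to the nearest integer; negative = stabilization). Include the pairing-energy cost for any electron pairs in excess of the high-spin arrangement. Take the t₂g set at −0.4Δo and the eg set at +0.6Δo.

Group 7 minus oxidation state +3 gives a d⁴ configuration for Mn³⁺.
Δo > P, so pairing is preferred: the ground state is low-spin.
Configuration: t₂g⁴ eg⁰.
Orbital CFSE = -1.6Δo = -1.6 × 294 = -470 kJ/mol.
Excess pairs vs high-spin: 1 − 0 = 1; pairing cost = +186 kJ/mol.
Net CFSE = -470 + 186 = -284 kJ/mol.

-284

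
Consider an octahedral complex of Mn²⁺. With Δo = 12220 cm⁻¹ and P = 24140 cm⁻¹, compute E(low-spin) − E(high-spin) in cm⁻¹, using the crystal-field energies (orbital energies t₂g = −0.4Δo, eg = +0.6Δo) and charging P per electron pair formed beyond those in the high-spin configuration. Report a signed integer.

Mn sits in group 7; removing 2 electrons leaves Mn²⁺ with 7 − 2 = 5 d electrons.
In the high-spin limit (t₂g³ eg²) the orbital term is 0.0Δo = 0 cm⁻¹, with no excess pairing.
Low-spin: t₂g⁵ eg⁰, orbital CFSE = -2.0Δo = -24440 cm⁻¹; plus 2 excess pairs × P = +48280 cm⁻¹; total 23840 cm⁻¹.
E(LS) − E(HS) = 23840 − (0) = 23840 cm⁻¹.

23840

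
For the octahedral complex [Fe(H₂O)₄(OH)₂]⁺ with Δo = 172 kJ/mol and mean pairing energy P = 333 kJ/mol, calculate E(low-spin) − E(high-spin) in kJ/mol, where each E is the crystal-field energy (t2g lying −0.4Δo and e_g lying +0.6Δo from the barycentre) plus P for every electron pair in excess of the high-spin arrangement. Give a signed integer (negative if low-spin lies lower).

322

Ligand charges: 4×(+0) from H₂O and 2×(-1) from OH⁻ sum to -2; with overall charge +1, Fe is +3.
Fe³⁺: group 8, so d-count = 8 − 3 = 5.
High-spin d⁵ fills as t2g^3 e_g^2 with CFSE 3(−0.4) + 2(+0.6) = 0.0Δo = 0 kJ/mol.
Low-spin: t2g^5 e_g^0, orbital CFSE = -2.0Δo = -344 kJ/mol; plus 2 excess pairs × P = +666 kJ/mol; total 322 kJ/mol.
The difference is 322 − (0) = 322 kJ/mol, so high-spin lies lower.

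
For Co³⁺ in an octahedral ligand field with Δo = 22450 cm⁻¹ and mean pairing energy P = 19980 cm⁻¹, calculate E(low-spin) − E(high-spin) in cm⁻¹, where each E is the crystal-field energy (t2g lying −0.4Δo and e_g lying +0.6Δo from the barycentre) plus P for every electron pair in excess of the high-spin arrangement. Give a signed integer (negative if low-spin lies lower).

-4940

Group 9 minus oxidation state +3 gives a d⁶ configuration for Co³⁺.
In the high-spin limit (t2g^4 e_g^2) the orbital term is -0.4Δo = -8980 cm⁻¹, with no excess pairing.
For low-spin the configuration is t2g^6 e_g^0: orbital energy -2.4 × 22450 = -53880 cm⁻¹, and 2 additional pairs relative to high-spin add 39960 cm⁻¹, giving -13920 cm⁻¹.
Thus E(LS) − E(HS) = -4940 cm⁻¹.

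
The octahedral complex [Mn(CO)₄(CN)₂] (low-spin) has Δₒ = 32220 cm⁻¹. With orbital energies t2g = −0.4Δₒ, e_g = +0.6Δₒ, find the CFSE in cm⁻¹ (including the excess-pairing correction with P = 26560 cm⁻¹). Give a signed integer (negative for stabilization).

-11320

Ligand charges: 4×(+0) from CO and 2×(-1) from CN⁻ sum to -2; with overall charge +0, Mn is +2.
Mn sits in group 7; removing 2 electrons leaves Mn²⁺ with 7 − 2 = 5 d electrons.
Configuration: t2g^5 e_g^0.
CFSE(orbital) = 5×(-0.4Δₒ) + 0×(0.6Δₒ) = -2.0Δₒ; with Δₒ = 32220 cm⁻¹ that is -64440 cm⁻¹.
Relative to high-spin t2g^3 e_g^2 (0 paired), the low-spin configuration has 2 additional pairs, contributing +2 × 26560 = +53120 cm⁻¹.
Net CFSE = -64440 + 53120 = -11320 cm⁻¹.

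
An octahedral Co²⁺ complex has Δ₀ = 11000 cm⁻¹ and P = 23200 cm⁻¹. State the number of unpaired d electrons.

3

Group 9 minus oxidation state +2 gives a d⁷ configuration for Co²⁺.
Since Δ₀ = 11000 cm⁻¹ < P = 23200 cm⁻¹, the complex adopts the high-spin configuration.
Filling d⁷ accordingly: t₂g⁵ eg².
Unpaired electrons: 3.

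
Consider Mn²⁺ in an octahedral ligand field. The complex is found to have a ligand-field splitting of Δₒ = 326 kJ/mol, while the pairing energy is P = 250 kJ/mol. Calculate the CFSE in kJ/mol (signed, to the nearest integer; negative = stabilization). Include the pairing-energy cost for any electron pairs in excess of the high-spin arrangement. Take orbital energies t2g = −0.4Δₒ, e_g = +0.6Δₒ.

Mn is in group 7, so Mn²⁺ is d⁵ (7 − 2 = 5).
Here Δₒ > P (326 > 250), so the low-spin state is favoured.
That gives t2g^5 e_g^0.
Orbital CFSE = -2.0Δₒ = -2.0 × 326 = -652 kJ/mol.
Excess pairs vs high-spin: 2 − 0 = 2; pairing cost = +500 kJ/mol.
Net CFSE = -652 + 500 = -152 kJ/mol.

-152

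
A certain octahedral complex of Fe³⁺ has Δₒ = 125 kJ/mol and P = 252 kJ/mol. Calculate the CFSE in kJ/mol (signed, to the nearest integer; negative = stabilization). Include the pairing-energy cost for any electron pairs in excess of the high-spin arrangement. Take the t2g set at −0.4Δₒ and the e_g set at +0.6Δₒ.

0

Fe sits in group 8; removing 3 electrons leaves Fe³⁺ with 8 − 3 = 5 d electrons.
Here Δₒ < P (125 < 252), so the high-spin state is favoured.
That gives t2g^3 e_g^2.
Orbital CFSE = 0.0Δₒ = 0.0 × 125 = 0 kJ/mol.
High-spin has no excess pairs, so no pairing correction applies.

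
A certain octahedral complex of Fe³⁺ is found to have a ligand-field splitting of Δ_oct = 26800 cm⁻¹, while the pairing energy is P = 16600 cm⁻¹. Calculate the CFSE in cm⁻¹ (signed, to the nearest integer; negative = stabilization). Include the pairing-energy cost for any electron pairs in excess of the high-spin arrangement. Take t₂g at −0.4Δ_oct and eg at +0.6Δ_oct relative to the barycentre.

-20400

Fe sits in group 8; removing 3 electrons leaves Fe³⁺ with 8 − 3 = 5 d electrons.
Δ_oct > P, so pairing is preferred: the ground state is low-spin.
Configuration: t₂g⁵ eg⁰.
Orbital CFSE = -2.0Δ_oct = -2.0 × 26800 = -53600 cm⁻¹.
Excess pairs vs high-spin: 2 − 0 = 2; pairing cost = +33200 cm⁻¹.
Net CFSE = -53600 + 33200 = -20400 cm⁻¹.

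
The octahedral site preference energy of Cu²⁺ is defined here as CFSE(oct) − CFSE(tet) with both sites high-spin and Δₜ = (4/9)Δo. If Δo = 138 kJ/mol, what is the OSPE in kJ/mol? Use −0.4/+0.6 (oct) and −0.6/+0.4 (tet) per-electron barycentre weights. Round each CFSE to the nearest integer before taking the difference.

-58

Cu²⁺: group 11, so d-count = 11 − 2 = 9.
In an octahedral site d⁹ (HS) is t₂g⁶ eg³, giving CFSE(oct) = -0.6Δo = -83 kJ/mol.
Tetrahedral: e⁴ t₂⁵, CFSE = 4(−0.6) + 5(+0.4) = -0.4Δₜ = -0.4 × (4/9) × 138 = -25 kJ/mol.
OSPE = -83 − (-25) = -58 kJ/mol.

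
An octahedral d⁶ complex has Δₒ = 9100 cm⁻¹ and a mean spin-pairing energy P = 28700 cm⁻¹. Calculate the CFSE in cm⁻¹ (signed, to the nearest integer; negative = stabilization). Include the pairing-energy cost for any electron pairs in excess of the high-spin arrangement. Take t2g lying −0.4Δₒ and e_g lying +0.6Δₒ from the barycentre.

With Δₒ < P the complex is high-spin.
That gives t2g^4 e_g^2.
Orbital CFSE = -0.4Δₒ = -0.4 × 9100 = -3640 cm⁻¹.
High-spin has no excess pairs, so no pairing correction applies.

-3640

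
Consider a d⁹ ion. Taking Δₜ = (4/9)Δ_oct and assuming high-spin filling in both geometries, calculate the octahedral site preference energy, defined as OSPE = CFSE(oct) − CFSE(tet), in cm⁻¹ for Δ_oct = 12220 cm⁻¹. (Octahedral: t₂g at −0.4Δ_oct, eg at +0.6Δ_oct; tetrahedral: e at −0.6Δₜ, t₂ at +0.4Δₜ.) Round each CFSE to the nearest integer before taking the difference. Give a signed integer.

-5160

In an octahedral site d⁹ (HS) is t₂g⁶ eg³, giving CFSE(oct) = -0.6Δ_oct = -7332 cm⁻¹.
Tetrahedral e⁴ t₂⁵ gives -0.4Δₜ = -0.4 × (4/9) × 12220 = -2172 cm⁻¹.
Subtracting, OSPE = -7332 − (-2172) = -5160 cm⁻¹.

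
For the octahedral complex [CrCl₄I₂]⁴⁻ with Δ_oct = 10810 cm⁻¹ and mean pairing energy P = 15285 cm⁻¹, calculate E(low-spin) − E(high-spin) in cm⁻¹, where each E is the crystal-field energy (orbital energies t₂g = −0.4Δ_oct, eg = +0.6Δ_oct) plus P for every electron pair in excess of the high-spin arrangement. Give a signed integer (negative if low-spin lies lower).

Ligand charges: 4×(-1) from Cl⁻ and 2×(-1) from I⁻ sum to -6; with overall charge -4, Cr is +2.
Cr is in group 6, so Cr²⁺ is d⁴ (6 − 2 = 4).
In the high-spin limit (t₂g³ eg¹) the orbital term is -0.6Δ_oct = -6486 cm⁻¹, with no excess pairing.
Low-spin t₂g⁴ eg⁰ gives -1.6Δ_oct = -17296 cm⁻¹, but forming 1 extra pair costs 1P = 15285 cm⁻¹, so E(LS) = -17296 + 15285 = -2011 cm⁻¹.
Thus E(LS) − E(HS) = 4475 cm⁻¹.

4475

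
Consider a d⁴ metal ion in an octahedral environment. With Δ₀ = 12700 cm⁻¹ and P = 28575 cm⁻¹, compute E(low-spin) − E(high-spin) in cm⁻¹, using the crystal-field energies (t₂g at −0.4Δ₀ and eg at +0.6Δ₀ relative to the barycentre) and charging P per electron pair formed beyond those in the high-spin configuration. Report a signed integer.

High-spin d⁴ fills as t₂g³ eg¹ with CFSE 3(−0.4) + 1(+0.6) = -0.6Δ₀ = -7620 cm⁻¹.
Low-spin: t₂g⁴ eg⁰, orbital CFSE = -1.6Δ₀ = -20320 cm⁻¹; plus 1 excess pair × P = +28575 cm⁻¹; total 8255 cm⁻¹.
The difference is 8255 − (-7620) = 15875 cm⁻¹, so high-spin lies lower.

15875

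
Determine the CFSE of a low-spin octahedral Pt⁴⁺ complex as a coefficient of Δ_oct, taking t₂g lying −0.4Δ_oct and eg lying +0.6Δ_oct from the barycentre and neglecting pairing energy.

Pt is in group 10, so Pt⁴⁺ is d⁶ (10 − 4 = 6).
Configuration: t₂g⁶ eg⁰.
CFSE = 6(-0.4Δ_oct) + 0(0.6Δ_oct) = -2.4Δ_oct + 0.0Δ_oct = -2.4Δ_oct.

-2.4 Δ_oct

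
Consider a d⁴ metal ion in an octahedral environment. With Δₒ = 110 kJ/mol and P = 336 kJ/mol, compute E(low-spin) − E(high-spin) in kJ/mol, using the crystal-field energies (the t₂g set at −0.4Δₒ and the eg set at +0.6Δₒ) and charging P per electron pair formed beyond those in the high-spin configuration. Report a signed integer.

226

High-spin d⁴ fills as t₂g³ eg¹ with CFSE 3(−0.4) + 1(+0.6) = -0.6Δₒ = -66 kJ/mol.
Low-spin t₂g⁴ eg⁰ gives -1.6Δₒ = -176 kJ/mol, but forming 1 extra pair costs 1P = 336 kJ/mol, so E(LS) = -176 + 336 = 160 kJ/mol.
The difference is 160 − (-66) = 226 kJ/mol, so high-spin lies lower.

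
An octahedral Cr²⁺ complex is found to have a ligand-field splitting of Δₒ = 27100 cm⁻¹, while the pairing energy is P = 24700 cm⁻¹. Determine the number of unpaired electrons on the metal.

2

Cr sits in group 6; removing 2 electrons leaves Cr²⁺ with 6 − 2 = 4 d electrons.
Here Δₒ > P (27100 > 24700), so the low-spin state is favoured.
That gives t₂g⁴ eg⁰.
Unpaired electrons: 2.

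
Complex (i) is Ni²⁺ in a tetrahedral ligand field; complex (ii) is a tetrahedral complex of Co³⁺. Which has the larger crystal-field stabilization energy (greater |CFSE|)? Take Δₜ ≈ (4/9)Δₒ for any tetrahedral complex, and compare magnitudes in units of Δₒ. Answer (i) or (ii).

(i)

(i): Group 10 minus oxidation state +2 gives a d⁸ configuration for Ni²⁺; Tetrahedral fields are weak (Δₜ ≈ 4/9 Δₒ), so electrons fill high-spin; e⁴ t₂⁴, CFSE = -0.8Δₜ ≈ -0.36Δₒ.
(ii): Co³⁺: group 9, so d-count = 9 − 3 = 6; With tetrahedral geometry the complex is necessarily high-spin; e³ t₂³, CFSE = -0.6Δₜ ≈ -0.27Δₒ.
So (i) has the larger |CFSE|.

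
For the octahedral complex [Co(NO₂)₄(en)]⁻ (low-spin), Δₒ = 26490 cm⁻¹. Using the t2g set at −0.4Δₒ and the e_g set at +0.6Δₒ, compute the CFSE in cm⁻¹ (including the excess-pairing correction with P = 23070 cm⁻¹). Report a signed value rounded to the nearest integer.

Ligand charges: 4×(-1) from NO₂⁻ and 1×(+0) from en sum to -4; with overall charge -1, Co is +3.
Co sits in group 9; removing 3 electrons leaves Co³⁺ with 9 − 3 = 6 d electrons.
Electron filling gives t2g^6 e_g^0.
The orbital stabilization is -2.4Δₒ = -2.4 × 26490 = -63576 cm⁻¹.
Relative to high-spin t2g^4 e_g^2 (1 paired), the low-spin configuration has 2 additional pairs, contributing +2 × 23070 = +46140 cm⁻¹.
Net CFSE = -63576 + 46140 = -17436 cm⁻¹.

-17436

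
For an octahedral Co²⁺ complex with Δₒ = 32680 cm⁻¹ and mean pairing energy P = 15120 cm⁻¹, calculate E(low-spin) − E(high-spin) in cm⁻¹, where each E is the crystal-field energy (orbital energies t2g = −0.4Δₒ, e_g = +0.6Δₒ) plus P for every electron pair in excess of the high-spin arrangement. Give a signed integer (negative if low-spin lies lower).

-17560

Co²⁺: group 9, so d-count = 9 − 2 = 7.
In the high-spin limit (t2g^5 e_g^2) the orbital term is -0.8Δₒ = -26144 cm⁻¹, with no excess pairing.
For low-spin the configuration is t2g^6 e_g^1: orbital energy -1.8 × 32680 = -58824 cm⁻¹, and 1 additional pair relative to high-spin adds 15120 cm⁻¹, giving -43704 cm⁻¹.
The difference is -43704 − (-26144) = -17560 cm⁻¹, so low-spin lies lower.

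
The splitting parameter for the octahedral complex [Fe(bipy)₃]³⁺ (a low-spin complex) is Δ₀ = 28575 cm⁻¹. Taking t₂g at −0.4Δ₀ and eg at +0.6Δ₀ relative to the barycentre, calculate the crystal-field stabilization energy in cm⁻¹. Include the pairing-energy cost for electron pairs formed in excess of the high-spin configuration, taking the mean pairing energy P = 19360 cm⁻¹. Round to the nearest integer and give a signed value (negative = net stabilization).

bipy is neutral, so the +3 overall charge sits on Fe: oxidation state +3.
Fe sits in group 8; removing 3 electrons leaves Fe³⁺ with 8 − 3 = 5 d electrons.
Electron filling gives t₂g⁵ eg⁰.
CFSE(orbital) = 5×(-0.4Δ₀) + 0×(0.6Δ₀) = -2.0Δ₀; with Δ₀ = 28575 cm⁻¹ that is -57150 cm⁻¹.
Relative to high-spin t₂g³ eg² (0 paired), the low-spin configuration has 2 additional pairs, contributing +2 × 19360 = +38720 cm⁻¹.
Combining: -57150 + 38720 = -18430 cm⁻¹.

-18430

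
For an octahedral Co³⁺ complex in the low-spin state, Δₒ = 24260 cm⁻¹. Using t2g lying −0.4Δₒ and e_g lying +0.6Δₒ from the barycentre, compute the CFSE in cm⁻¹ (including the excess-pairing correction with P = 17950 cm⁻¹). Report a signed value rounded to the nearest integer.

-22324

Co³⁺: group 9, so d-count = 9 − 3 = 6.
Configuration: t2g^6 e_g^0.
CFSE(orbital) = 6×(-0.4Δₒ) + 0×(0.6Δₒ) = -2.4Δₒ; with Δₒ = 24260 cm⁻¹ that is -58224 cm⁻¹.
Pairing penalty: 3 pairs vs 1 in the high-spin reference → 2 extra × P = 35900 cm⁻¹.
Net CFSE = -58224 + 35900 = -22324 cm⁻¹.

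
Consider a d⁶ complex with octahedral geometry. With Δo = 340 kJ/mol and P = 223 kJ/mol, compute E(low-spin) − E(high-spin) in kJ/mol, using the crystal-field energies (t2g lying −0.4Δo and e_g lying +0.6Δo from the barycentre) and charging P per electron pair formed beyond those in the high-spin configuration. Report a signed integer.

In the high-spin limit (t2g^4 e_g^2) the orbital term is -0.4Δo = -136 kJ/mol, with no excess pairing.
Low-spin t2g^6 e_g^0 gives -2.4Δo = -816 kJ/mol, but forming 2 extra pairs costs 2P = 446 kJ/mol, so E(LS) = -816 + 446 = -370 kJ/mol.
E(LS) − E(HS) = -370 − (-136) = -234 kJ/mol.

-234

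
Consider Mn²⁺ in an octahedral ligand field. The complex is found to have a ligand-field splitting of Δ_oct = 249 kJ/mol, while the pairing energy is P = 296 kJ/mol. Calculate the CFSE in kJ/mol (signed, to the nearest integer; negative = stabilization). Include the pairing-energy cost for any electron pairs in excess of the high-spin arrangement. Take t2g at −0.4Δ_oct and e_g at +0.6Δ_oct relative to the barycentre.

Mn is in group 7, so Mn²⁺ is d⁵ (7 − 2 = 5).
Δ_oct < P, so pairing is avoided: the ground state is high-spin.
Configuration: t2g^3 e_g^2.
Orbital CFSE = 0.0Δ_oct = 0.0 × 249 = 0 kJ/mol.
High-spin has no excess pairs, so no pairing correction applies.

0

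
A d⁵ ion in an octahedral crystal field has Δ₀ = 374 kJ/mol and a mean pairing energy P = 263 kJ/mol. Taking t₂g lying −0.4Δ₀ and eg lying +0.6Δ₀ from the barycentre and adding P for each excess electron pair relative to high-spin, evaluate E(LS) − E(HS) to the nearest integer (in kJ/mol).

-222

High-spin: t₂g³ eg², CFSE = 0.0Δ₀ = 0 kJ/mol.
Low-spin: t₂g⁵ eg⁰, orbital CFSE = -2.0Δ₀ = -748 kJ/mol; plus 2 excess pairs × P = +526 kJ/mol; total -222 kJ/mol.
Thus E(LS) − E(HS) = -222 kJ/mol.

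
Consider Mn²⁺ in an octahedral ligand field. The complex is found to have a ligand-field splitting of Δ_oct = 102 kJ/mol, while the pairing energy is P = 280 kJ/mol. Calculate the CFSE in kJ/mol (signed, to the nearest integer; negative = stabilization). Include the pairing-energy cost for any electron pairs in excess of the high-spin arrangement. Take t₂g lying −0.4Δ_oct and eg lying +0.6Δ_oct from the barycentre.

0

Mn²⁺: group 7, so d-count = 7 − 2 = 5.
Δ_oct < P, so pairing is avoided: the ground state is high-spin.
Filling d⁵ accordingly: t₂g³ eg².
Orbital CFSE = 0.0Δ_oct = 0.0 × 102 = 0 kJ/mol.
High-spin has no excess pairs, so no pairing correction applies.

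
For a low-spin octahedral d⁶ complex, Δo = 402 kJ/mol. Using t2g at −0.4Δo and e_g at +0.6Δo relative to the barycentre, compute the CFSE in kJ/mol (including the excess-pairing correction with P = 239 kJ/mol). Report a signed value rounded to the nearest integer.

The d⁶ electrons fill as t2g^6 e_g^0.
Orbital CFSE = 6(-0.4) + 0(0.6) = -2.4Δo = -2.4 × 402 = -965 kJ/mol.
High-spin d⁶ would be t2g^4 e_g^2 with 1 pair; low-spin has 3, so 2 excess pairs cost +2P = +478 kJ/mol.
Net CFSE = -965 + 478 = -487 kJ/mol.

-487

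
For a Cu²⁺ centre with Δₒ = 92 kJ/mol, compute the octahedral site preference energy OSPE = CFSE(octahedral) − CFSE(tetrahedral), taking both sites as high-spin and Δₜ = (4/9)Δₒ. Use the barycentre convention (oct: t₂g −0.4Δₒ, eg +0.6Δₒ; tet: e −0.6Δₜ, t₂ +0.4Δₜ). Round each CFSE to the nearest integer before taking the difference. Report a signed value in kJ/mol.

-39

Cu is in group 11, so Cu²⁺ is d⁹ (11 − 2 = 9).
Octahedral (high-spin): t₂g⁶ eg³, CFSE = 6(−0.4) + 3(+0.6) = -0.6Δₒ = -0.6 × 92 = -55 kJ/mol.
Tetrahedral: e⁴ t₂⁵, CFSE = 4(−0.6) + 5(+0.4) = -0.4Δₜ = -0.4 × (4/9) × 92 = -16 kJ/mol.
Subtracting, OSPE = -55 − (-16) = -39 kJ/mol.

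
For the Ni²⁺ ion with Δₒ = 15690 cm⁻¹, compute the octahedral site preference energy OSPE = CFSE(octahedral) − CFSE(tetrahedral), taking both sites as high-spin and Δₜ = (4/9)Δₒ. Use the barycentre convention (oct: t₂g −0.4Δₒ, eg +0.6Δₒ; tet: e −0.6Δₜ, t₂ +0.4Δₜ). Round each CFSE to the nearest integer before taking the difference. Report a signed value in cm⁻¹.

Group 10 minus oxidation state +2 gives a d⁸ configuration for Ni²⁺.
Octahedral (high-spin): t2g^6 e_g^2, CFSE = 6(−0.4) + 2(+0.6) = -1.2Δₒ = -1.2 × 15690 = -18828 cm⁻¹.
In a tetrahedral site the filling is e^4 t2^4: CFSE(tet) = -0.8Δₜ = -0.8 × (4/9)(15690) = -5579 cm⁻¹.
OSPE = -18828 − (-5579) = -13249 cm⁻¹.

-13249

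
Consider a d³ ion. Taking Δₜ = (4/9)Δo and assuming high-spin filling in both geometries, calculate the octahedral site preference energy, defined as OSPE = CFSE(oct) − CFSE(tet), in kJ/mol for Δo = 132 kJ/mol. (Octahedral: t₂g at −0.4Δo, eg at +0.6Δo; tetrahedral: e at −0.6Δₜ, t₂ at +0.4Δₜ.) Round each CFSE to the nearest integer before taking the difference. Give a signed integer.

In an octahedral site d³ (HS) is t₂g³ eg⁰, giving CFSE(oct) = -1.2Δo = -158 kJ/mol.
Tetrahedral e² t₂¹ gives -0.8Δₜ = -0.8 × (4/9) × 132 = -47 kJ/mol.
OSPE = -158 − (-47) = -111 kJ/mol.

-111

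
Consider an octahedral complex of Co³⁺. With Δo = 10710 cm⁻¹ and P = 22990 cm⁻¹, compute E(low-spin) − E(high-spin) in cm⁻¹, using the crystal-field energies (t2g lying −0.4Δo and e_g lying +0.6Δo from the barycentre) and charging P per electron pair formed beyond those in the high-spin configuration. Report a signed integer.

Co sits in group 9; removing 3 electrons leaves Co³⁺ with 9 − 3 = 6 d electrons.
High-spin: t2g^4 e_g^2, CFSE = -0.4Δo = -4284 cm⁻¹.
Low-spin t2g^6 e_g^0 gives -2.4Δo = -25704 cm⁻¹, but forming 2 extra pairs costs 2P = 45980 cm⁻¹, so E(LS) = -25704 + 45980 = 20276 cm⁻¹.
E(LS) − E(HS) = 20276 − (-4284) = 24560 cm⁻¹.

24560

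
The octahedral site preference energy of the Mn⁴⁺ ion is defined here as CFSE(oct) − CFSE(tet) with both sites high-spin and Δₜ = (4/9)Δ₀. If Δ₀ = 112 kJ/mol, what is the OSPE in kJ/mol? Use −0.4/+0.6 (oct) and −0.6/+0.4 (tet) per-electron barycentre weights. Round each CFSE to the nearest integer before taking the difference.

-94

Mn⁴⁺: group 7, so d-count = 7 − 4 = 3.
In an octahedral site d³ (HS) is t2g^3 e_g^0, giving CFSE(oct) = -1.2Δ₀ = -134 kJ/mol.
Tetrahedral e^2 t2^1 gives -0.8Δₜ = -0.8 × (4/9) × 112 = -40 kJ/mol.
OSPE = -134 − (-40) = -94 kJ/mol.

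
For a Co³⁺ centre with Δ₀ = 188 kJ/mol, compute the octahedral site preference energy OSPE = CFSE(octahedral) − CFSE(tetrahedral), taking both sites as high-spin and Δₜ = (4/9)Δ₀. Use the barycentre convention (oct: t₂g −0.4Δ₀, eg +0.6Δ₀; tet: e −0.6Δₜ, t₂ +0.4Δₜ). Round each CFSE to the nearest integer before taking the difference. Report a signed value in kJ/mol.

Co sits in group 9; removing 3 electrons leaves Co³⁺ with 9 − 3 = 6 d electrons.
Octahedral (high-spin): t2g^4 e_g^2, CFSE = 4(−0.4) + 2(+0.6) = -0.4Δ₀ = -0.4 × 188 = -75 kJ/mol.
Tetrahedral e^3 t2^3 gives -0.6Δₜ = -0.6 × (4/9) × 188 = -50 kJ/mol.
Subtracting, OSPE = -75 − (-50) = -25 kJ/mol.

-25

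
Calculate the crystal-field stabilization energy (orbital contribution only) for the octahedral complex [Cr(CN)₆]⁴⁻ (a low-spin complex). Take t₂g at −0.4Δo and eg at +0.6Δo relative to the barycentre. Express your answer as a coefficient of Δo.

-1.6 Δo

Each CN⁻ contributes -1; 6 × (-1) = -6. With overall charge -4, Cr is in the +2 oxidation state.
Cr is in group 6, so Cr²⁺ is d⁴ (6 − 2 = 4).
Configuration: t₂g⁴ eg⁰.
CFSE = 4(-0.4Δo) + 0(0.6Δo) = -1.6Δo + 0.0Δo = -1.6Δo.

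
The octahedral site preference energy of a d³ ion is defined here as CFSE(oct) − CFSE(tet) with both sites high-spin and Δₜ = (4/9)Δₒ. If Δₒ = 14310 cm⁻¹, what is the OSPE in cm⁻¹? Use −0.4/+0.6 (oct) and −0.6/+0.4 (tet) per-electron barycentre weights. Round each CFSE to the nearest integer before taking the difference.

-12084

Octahedral high-spin t₂g³ eg⁰: CFSE = -1.2 × 14310 = -17172 cm⁻¹.
Tetrahedral e² t₂¹ gives -0.8Δₜ = -0.8 × (4/9) × 14310 = -5088 cm⁻¹.
Subtracting, OSPE = -17172 − (-5088) = -12084 cm⁻¹.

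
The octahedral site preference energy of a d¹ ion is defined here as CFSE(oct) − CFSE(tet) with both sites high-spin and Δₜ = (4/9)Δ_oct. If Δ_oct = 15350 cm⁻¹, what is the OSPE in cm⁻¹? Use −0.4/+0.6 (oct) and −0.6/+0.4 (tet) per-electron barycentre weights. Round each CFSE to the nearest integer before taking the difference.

In an octahedral site d¹ (HS) is t₂g¹ eg⁰, giving CFSE(oct) = -0.4Δ_oct = -6140 cm⁻¹.
Tetrahedral: e¹ t₂⁰, CFSE = 1(−0.6) + 0(+0.4) = -0.6Δₜ = -0.6 × (4/9) × 15350 = -4093 cm⁻¹.
OSPE = CFSE(oct) − CFSE(tet) = -6140 − (-4093) = -2047 cm⁻¹.

-2047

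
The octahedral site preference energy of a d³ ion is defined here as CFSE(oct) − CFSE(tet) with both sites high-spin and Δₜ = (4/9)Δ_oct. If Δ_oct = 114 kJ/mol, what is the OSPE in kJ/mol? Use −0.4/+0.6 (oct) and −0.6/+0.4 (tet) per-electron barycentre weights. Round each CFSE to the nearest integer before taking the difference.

-96

In an octahedral site d³ (HS) is t₂g³ eg⁰, giving CFSE(oct) = -1.2Δ_oct = -137 kJ/mol.
In a tetrahedral site the filling is e² t₂¹: CFSE(tet) = -0.8Δₜ = -0.8 × (4/9)(114) = -41 kJ/mol.
Subtracting, OSPE = -137 − (-41) = -96 kJ/mol.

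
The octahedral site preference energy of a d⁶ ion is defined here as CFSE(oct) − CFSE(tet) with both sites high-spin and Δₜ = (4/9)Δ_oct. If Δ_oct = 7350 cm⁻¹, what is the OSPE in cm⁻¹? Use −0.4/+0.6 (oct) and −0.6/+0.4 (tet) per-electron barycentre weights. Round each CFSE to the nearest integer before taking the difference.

-980

Octahedral high-spin t₂g⁴ eg²: CFSE = -0.4 × 7350 = -2940 cm⁻¹.
In a tetrahedral site the filling is e³ t₂³: CFSE(tet) = -0.6Δₜ = -0.6 × (4/9)(7350) = -1960 cm⁻¹.
OSPE = -2940 − (-1960) = -980 cm⁻¹.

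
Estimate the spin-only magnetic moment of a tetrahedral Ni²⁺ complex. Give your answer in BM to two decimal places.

Ni is in group 10, so Ni²⁺ is d⁸ (10 − 2 = 8).
Tetrahedral splitting is small, so the complex is high-spin.
Configuration: e^4 t2^4 → 2 unpaired electrons.
μ(spin-only) = √[2(2+2)] = √8 ≈ 2.83 BM.

2.83 BM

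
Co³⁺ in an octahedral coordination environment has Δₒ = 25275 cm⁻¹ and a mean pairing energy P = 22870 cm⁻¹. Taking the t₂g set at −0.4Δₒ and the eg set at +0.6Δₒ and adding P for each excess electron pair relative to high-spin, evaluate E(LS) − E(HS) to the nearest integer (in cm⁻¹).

Co³⁺: group 9, so d-count = 9 − 3 = 6.
High-spin d⁶ fills as t₂g⁴ eg² with CFSE 4(−0.4) + 2(+0.6) = -0.4Δₒ = -10110 cm⁻¹.
For low-spin the configuration is t₂g⁶ eg⁰: orbital energy -2.4 × 25275 = -60660 cm⁻¹, and 2 additional pairs relative to high-spin add 45740 cm⁻¹, giving -14920 cm⁻¹.
Thus E(LS) − E(HS) = -4810 cm⁻¹.

-4810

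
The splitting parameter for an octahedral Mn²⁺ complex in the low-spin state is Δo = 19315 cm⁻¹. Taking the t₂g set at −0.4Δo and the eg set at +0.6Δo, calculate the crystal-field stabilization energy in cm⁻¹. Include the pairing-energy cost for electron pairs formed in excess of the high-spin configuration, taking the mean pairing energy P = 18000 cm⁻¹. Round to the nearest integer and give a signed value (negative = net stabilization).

Mn²⁺: group 7, so d-count = 7 − 2 = 5.
Configuration: t₂g⁵ eg⁰.
Orbital CFSE = 5(-0.4) + 0(0.6) = -2.0Δo = -2.0 × 19315 = -38630 cm⁻¹.
High-spin d⁵ would be t₂g³ eg² with 0 pairs; low-spin has 2, so 2 excess pairs cost +2P = +36000 cm⁻¹.
Overall CFSE = -38630 + 36000 = -2630 cm⁻¹.

-2630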